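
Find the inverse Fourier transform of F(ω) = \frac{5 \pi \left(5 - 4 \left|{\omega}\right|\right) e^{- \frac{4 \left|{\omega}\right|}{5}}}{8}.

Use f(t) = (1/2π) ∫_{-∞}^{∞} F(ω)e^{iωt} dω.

f(t) = \frac{5 t^{2}}{\left(t^{2} + \frac{16}{25}\right)^{2}}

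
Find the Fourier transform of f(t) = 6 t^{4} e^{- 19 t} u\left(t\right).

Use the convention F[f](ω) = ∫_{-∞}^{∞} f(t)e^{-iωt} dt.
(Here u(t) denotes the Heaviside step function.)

F(ω) = \frac{144}{\left(i \omega + 19\right)^{5}}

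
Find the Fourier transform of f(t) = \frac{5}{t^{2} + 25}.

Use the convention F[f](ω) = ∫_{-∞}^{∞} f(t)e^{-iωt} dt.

F(ω) = \pi e^{- 5 \left|{\omega}\right|}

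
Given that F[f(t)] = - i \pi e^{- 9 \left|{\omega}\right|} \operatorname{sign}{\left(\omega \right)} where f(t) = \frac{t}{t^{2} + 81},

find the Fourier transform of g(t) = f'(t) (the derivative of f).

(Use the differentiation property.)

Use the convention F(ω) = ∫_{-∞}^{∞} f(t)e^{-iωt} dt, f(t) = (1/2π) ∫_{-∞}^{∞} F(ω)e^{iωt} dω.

F[g](ω) = \pi \omega e^{- 9 \left|{\omega}\right|} \operatorname{sign}{\left(\omega \right)}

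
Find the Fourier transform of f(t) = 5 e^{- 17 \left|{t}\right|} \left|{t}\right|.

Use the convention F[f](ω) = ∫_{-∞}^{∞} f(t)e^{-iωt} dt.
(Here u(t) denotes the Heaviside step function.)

F(ω) = \frac{10 \left(289 - \omega^{2}\right)}{\left(\omega^{2} + 289\right)^{2}}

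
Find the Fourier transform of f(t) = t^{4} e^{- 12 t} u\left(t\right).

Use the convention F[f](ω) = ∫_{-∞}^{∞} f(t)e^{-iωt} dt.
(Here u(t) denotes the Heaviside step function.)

F(ω) = \frac{24}{\left(i \omega + 12\right)^{5}}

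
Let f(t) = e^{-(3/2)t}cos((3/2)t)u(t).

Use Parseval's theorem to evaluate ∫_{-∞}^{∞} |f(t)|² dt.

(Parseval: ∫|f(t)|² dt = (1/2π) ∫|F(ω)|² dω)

∫|f(t)|² dt = \frac{1}{4}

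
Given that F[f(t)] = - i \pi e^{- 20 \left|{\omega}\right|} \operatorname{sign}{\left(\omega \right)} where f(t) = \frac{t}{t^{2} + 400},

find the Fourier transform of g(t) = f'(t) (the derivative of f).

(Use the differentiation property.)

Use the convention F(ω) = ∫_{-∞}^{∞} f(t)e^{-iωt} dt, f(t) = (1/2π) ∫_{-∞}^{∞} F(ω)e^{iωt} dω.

F[g](ω) = \pi \omega e^{- 20 \left|{\omega}\right|} \operatorname{sign}{\left(\omega \right)}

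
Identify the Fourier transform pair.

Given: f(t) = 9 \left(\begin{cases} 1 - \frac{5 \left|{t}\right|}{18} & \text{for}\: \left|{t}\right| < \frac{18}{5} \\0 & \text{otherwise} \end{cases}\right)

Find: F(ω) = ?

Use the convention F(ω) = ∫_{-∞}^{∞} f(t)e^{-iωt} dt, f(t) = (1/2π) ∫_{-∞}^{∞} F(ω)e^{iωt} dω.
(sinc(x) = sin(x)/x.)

F(ω) = \frac{162 \operatorname{sinc}^{2}{\left(\frac{9 \omega}{5} \right)}}{5}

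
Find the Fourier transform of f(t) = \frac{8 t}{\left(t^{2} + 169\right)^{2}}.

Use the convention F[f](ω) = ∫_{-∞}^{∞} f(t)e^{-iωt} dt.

F(ω) = - \frac{4 i \pi \omega e^{- 13 \left|{\omega}\right|}}{13}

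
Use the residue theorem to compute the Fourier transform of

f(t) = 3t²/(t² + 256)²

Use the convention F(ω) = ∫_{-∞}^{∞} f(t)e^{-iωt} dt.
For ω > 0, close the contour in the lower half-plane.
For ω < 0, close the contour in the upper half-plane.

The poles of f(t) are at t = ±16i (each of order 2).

Let g(z) = f(z)e^{-iωz}; for large |z| the factor e^{-iωz} decays in the lower half-plane when ω > 0 and in the upper half-plane when ω < 0.

Case ω > 0 (lower half-plane, clockwise contour ⇒ F(ω) = -2πi·ΣRes):
  Res_{z = - 16 i} g(z) = \frac{3 i \left(1 - 16 \omega\right) e^{- 16 \omega}}{64} (pole of order 2)
  F(ω) = -2πi·ΣRes = \frac{3 \pi \left(1 - 16 \omega\right) e^{- 16 \omega}}{32}

Case ω < 0 (upper half-plane, counterclockwise contour ⇒ F(ω) = +2πi·ΣRes):
  Res_{z = 16 i} g(z) = \frac{3 i \left(- 16 \omega - 1\right) e^{16 \omega}}{64} (pole of order 2)
  F(ω) = 2πi·ΣRes = \frac{3 \pi \left(16 \omega + 1\right) e^{16 \omega}}{32}

Both cases combine into a single formula in |ω|:

F(ω) = \frac{3 \pi \left(1 - 16 \left|{\omega}\right|\right) e^{- 16 \left|{\omega}\right|}}{32}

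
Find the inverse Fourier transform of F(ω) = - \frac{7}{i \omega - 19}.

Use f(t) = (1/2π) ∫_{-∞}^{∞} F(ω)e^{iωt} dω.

f(t) = 7 e^{19 t} u\left(- t\right)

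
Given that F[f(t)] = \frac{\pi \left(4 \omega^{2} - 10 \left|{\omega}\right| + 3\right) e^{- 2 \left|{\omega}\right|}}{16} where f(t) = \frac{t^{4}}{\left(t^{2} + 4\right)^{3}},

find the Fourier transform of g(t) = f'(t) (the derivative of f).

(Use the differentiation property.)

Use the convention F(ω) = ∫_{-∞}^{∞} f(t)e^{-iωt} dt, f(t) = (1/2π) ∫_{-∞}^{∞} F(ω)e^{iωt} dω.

F[g](ω) = \frac{i \pi \omega \left(4 \omega^{2} - 10 \left|{\omega}\right| + 3\right) e^{- 2 \left|{\omega}\right|}}{16}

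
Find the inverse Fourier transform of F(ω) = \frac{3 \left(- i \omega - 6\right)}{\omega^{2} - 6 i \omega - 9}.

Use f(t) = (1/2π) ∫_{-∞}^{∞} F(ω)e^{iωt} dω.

f(t) = 3 \left(3 t + 1\right) e^{- 3 t} u\left(t\right)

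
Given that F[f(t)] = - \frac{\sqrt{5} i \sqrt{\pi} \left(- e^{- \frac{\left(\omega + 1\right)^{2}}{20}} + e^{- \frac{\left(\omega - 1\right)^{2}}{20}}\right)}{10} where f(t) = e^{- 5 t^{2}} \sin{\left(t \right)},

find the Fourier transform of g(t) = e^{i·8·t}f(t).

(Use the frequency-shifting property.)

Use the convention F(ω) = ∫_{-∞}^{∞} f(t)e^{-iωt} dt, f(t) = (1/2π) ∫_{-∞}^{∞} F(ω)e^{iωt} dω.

F[g](ω) = \frac{\sqrt{5} i \sqrt{\pi} \left(- e^{\frac{\omega}{5}} + e^{\frac{8}{5}}\right) e^{- \frac{\omega^{2}}{20} + \frac{7 \omega}{10} - \frac{81}{20}}}{10}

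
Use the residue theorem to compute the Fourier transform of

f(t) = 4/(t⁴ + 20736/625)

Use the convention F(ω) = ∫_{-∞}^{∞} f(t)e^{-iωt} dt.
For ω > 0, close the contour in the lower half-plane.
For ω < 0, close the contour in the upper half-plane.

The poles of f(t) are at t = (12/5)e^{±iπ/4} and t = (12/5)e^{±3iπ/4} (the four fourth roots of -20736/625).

Let g(z) = f(z)e^{-iωz}; for large |z| the factor e^{-iωz} decays in the lower half-plane when ω > 0 and in the upper half-plane when ω < 0.

Case ω > 0 (lower half-plane, clockwise contour ⇒ F(ω) = -2πi·ΣRes):
  Res_{z = - \frac{6 \sqrt{2}}{5} - \frac{6 \sqrt{2} i}{5}} g(z) = \frac{125 \sqrt{2} i \left(1 - i\right) e^{\frac{6 \sqrt{2} \omega \left(-1 + i\right)}{5}}}{3456}
  Res_{z = \frac{6 \sqrt{2}}{5} - \frac{6 \sqrt{2} i}{5}} g(z) = \frac{125 \sqrt{2} i \left(1 + i\right) e^{- \frac{6 \sqrt{2} \omega \left(1 + i\right)}{5}}}{3456}
  F(ω) = -2πi·ΣRes = \frac{125 \sqrt{2} \pi \left(1 - i\right) \left(e^{\frac{12 \sqrt{2} i \omega}{5}} + i\right) e^{- \frac{6 \sqrt{2} \omega \left(1 + i\right)}{5}}}{1728} = \frac{125 \pi e^{- \frac{6 \sqrt{2} \omega}{5}} \sin{\left(\frac{6 \sqrt{2} \omega}{5} + \frac{\pi}{4} \right)}}{432}

Case ω < 0 (upper half-plane, counterclockwise contour ⇒ F(ω) = +2πi·ΣRes):
  Res_{z = \frac{6 \sqrt{2}}{5} + \frac{6 \sqrt{2} i}{5}} g(z) = \frac{125 \sqrt{2} i \left(-1 + i\right) e^{\frac{6 \sqrt{2} \omega \left(1 - i\right)}{5}}}{3456}
  Res_{z = - \frac{6 \sqrt{2}}{5} + \frac{6 \sqrt{2} i}{5}} g(z) = \frac{125 \sqrt{2} \left(1 - i\right) e^{\frac{6 \sqrt{2} \omega \left(1 + i\right)}{5}}}{3456}
  F(ω) = 2πi·ΣRes = - \frac{125 \sqrt{2} i \pi \left(i \left(1 - i\right) e^{\frac{6 \sqrt{2} \omega \left(1 - i\right)}{5}} - \left(1 - i\right) e^{\frac{6 \sqrt{2} \omega \left(1 + i\right)}{5}}\right)}{1728} = \frac{125 \pi e^{\frac{6 \sqrt{2} \omega}{5}} \cos{\left(\frac{6 \sqrt{2} \omega}{5} + \frac{\pi}{4} \right)}}{432}

Both cases combine into a single formula in |ω|:

F(ω) = \frac{125 \pi e^{- \frac{6 \sqrt{2} \left|{\omega}\right|}{5}} \sin{\left(\frac{6 \sqrt{2} \left|{\omega}\right|}{5} + \frac{\pi}{4} \right)}}{432}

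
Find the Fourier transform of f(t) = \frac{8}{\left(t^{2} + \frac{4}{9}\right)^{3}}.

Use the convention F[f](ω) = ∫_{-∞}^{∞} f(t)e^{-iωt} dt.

F(ω) = \frac{27 \pi \left(4 \omega^{2} + 18 \left|{\omega}\right| + 27\right) e^{- \frac{2 \left|{\omega}\right|}{3}}}{32}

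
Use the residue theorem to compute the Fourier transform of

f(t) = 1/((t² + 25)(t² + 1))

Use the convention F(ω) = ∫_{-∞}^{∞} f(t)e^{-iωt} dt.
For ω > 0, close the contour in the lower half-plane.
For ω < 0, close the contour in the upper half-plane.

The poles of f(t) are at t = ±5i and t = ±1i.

Let g(z) = f(z)e^{-iωz}; for large |z| the factor e^{-iωz} decays in the lower half-plane when ω > 0 and in the upper half-plane when ω < 0.

Case ω > 0 (lower half-plane, clockwise contour ⇒ F(ω) = -2πi·ΣRes):
  Res_{z = - 5 i} g(z) = - \frac{i e^{- 5 \omega}}{240}
  Res_{z = - i} g(z) = \frac{i e^{- \omega}}{48}
  F(ω) = -2πi·ΣRes = \frac{\pi e^{- \omega}}{24} - \frac{\pi e^{- 5 \omega}}{120}

Case ω < 0 (upper half-plane, counterclockwise contour ⇒ F(ω) = +2πi·ΣRes):
  Res_{z = 5 i} g(z) = \frac{i e^{5 \omega}}{240}
  Res_{z = i} g(z) = - \frac{i e^{\omega}}{48}
  F(ω) = 2πi·ΣRes = \frac{\pi \left(5 - e^{4 \omega}\right) e^{\omega}}{120}

Both cases combine into a single formula in |ω|:

F(ω) = \frac{\pi e^{- \left|{\omega}\right|}}{24} - \frac{\pi e^{- 5 \left|{\omega}\right|}}{120}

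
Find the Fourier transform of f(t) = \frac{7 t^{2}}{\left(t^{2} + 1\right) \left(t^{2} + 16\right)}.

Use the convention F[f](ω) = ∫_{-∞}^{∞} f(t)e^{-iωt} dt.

F(ω) = \frac{7 \pi \left(4 - e^{3 \left|{\omega}\right|}\right) e^{- 4 \left|{\omega}\right|}}{15}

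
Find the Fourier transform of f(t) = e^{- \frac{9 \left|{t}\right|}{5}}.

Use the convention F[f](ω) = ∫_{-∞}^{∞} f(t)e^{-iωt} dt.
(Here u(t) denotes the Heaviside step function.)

F(ω) = \frac{90}{25 \omega^{2} + 81}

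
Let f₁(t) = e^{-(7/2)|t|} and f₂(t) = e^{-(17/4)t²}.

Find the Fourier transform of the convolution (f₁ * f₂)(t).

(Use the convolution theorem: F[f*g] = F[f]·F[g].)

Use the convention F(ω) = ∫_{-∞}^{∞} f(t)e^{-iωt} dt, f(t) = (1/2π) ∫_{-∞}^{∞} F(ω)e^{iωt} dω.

F[f₁*f₂](ω) = \frac{56 \sqrt{17} \sqrt{\pi} e^{- \frac{\omega^{2}}{17}}}{17 \left(4 \omega^{2} + 49\right)}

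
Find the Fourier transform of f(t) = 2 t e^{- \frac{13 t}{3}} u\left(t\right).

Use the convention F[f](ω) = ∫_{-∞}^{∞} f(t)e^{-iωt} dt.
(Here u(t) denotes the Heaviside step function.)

F(ω) = \frac{18}{\left(3 i \omega + 13\right)^{2}}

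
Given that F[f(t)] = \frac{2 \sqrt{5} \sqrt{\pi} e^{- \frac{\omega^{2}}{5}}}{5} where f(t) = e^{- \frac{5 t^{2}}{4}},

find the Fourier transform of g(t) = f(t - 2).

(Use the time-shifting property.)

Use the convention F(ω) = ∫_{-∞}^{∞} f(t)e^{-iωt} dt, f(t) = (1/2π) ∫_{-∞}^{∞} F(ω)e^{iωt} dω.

F[g](ω) = \frac{2 \sqrt{5} \sqrt{\pi} e^{- \frac{\omega \left(\omega + 10 i\right)}{5}}}{5}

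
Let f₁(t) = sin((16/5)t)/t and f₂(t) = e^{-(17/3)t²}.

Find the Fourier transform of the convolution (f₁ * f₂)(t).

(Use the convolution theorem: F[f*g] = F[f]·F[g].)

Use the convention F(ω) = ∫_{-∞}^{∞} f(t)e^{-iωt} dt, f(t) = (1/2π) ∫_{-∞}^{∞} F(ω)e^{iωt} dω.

F[f₁*f₂](ω) = \begin{cases} \frac{\sqrt{51} \pi^{\frac{3}{2}} e^{- \frac{3 \omega^{2}}{68}}}{17} & \text{for}\: \omega > - \frac{16}{5} \wedge \omega < \frac{16}{5} \\0 & \text{otherwise} \end{cases}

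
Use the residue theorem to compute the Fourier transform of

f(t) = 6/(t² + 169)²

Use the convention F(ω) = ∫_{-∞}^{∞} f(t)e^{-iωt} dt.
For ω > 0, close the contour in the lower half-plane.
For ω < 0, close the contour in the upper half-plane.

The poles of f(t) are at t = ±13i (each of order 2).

Let g(z) = f(z)e^{-iωz}; for large |z| the factor e^{-iωz} decays in the lower half-plane when ω > 0 and in the upper half-plane when ω < 0.

Case ω > 0 (lower half-plane, clockwise contour ⇒ F(ω) = -2πi·ΣRes):
  Res_{z = - 13 i} g(z) = \frac{3 i \left(13 \omega + 1\right) e^{- 13 \omega}}{4394} (pole of order 2)
  F(ω) = -2πi·ΣRes = \frac{3 \pi \left(13 \omega + 1\right) e^{- 13 \omega}}{2197}

Case ω < 0 (upper half-plane, counterclockwise contour ⇒ F(ω) = +2πi·ΣRes):
  Res_{z = 13 i} g(z) = \frac{3 i \left(13 \omega - 1\right) e^{13 \omega}}{4394} (pole of order 2)
  F(ω) = 2πi·ΣRes = \frac{3 \pi \left(1 - 13 \omega\right) e^{13 \omega}}{2197}

Both cases combine into a single formula in |ω|:

F(ω) = \frac{3 \pi \left(13 \left|{\omega}\right| + 1\right) e^{- 13 \left|{\omega}\right|}}{2197}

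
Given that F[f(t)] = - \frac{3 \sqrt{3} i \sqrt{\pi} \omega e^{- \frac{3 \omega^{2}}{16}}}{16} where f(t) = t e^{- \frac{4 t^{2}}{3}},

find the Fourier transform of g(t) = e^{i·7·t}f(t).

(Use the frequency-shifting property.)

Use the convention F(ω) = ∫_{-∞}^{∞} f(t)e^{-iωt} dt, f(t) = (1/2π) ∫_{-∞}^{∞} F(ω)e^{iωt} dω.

F[g](ω) = \frac{3 \sqrt{3} i \sqrt{\pi} \left(7 - \omega\right) e^{- \frac{3 \left(\omega - 7\right)^{2}}{16}}}{16}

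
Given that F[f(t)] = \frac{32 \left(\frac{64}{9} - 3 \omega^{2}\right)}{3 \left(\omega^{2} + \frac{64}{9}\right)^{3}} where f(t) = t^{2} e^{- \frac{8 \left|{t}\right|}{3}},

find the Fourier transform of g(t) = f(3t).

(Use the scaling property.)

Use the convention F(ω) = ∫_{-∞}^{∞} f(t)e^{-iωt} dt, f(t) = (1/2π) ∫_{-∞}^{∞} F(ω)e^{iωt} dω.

F[g](ω) = \frac{288 \left(64 - 3 \omega^{2}\right)}{\left(\omega^{2} + 64\right)^{3}}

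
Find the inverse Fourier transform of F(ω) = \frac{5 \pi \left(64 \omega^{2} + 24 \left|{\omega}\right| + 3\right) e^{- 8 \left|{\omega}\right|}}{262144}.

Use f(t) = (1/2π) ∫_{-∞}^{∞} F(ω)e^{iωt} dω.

f(t) = \frac{5}{\left(t^{2} + 64\right)^{3}}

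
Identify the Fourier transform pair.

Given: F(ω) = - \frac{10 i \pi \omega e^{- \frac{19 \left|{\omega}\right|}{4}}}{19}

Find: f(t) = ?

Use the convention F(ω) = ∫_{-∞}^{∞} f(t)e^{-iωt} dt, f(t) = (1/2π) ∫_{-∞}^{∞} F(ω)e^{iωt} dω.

f(t) = \frac{5 t}{\left(t^{2} + \frac{361}{16}\right)^{2}}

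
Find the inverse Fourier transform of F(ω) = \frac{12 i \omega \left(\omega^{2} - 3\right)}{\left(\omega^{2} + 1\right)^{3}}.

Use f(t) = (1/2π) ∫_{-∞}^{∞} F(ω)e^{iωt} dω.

f(t) = 3 t e^{- \left|{t}\right|} \left|{t}\right|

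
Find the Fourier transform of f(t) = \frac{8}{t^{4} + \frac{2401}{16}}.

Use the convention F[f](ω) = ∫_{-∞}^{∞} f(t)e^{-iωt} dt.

F(ω) = \frac{64 \pi e^{- \frac{7 \sqrt{2} \left|{\omega}\right|}{4}} \sin{\left(\frac{7 \sqrt{2} \left|{\omega}\right|}{4} + \frac{\pi}{4} \right)}}{343}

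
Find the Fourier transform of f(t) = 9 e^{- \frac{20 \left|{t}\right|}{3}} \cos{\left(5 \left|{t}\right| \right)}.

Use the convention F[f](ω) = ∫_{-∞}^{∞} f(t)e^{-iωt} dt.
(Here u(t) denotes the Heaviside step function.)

F(ω) = \frac{1080 \left(9 \omega^{2} + 625\right)}{81 \omega^{4} + 3150 \omega^{2} + 390625}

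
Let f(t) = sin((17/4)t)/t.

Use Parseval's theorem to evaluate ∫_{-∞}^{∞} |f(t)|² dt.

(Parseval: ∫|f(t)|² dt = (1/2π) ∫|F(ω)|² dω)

∫|f(t)|² dt = \frac{17 \pi}{4}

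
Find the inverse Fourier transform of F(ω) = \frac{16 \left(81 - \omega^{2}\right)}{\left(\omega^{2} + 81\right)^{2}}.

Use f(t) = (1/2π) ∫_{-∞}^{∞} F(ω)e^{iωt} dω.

f(t) = 8 e^{- 9 \left|{t}\right|} \left|{t}\right|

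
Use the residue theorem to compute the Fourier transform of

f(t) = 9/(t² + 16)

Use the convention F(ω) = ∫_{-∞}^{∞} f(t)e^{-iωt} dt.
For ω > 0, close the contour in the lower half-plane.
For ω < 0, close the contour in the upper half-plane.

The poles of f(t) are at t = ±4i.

Let g(z) = f(z)e^{-iωz}; for large |z| the factor e^{-iωz} decays in the lower half-plane when ω > 0 and in the upper half-plane when ω < 0.

Case ω > 0 (lower half-plane, clockwise contour ⇒ F(ω) = -2πi·ΣRes):
  Res_{z = - 4 i} g(z) = \frac{9 i e^{- 4 \omega}}{8}
  F(ω) = -2πi·ΣRes = \frac{9 \pi e^{- 4 \omega}}{4}

Case ω < 0 (upper half-plane, counterclockwise contour ⇒ F(ω) = +2πi·ΣRes):
  Res_{z = 4 i} g(z) = - \frac{9 i e^{4 \omega}}{8}
  F(ω) = 2πi·ΣRes = \frac{9 \pi e^{4 \omega}}{4}

Both cases combine into a single formula in |ω|:

F(ω) = \frac{9 \pi e^{- 4 \left|{\omega}\right|}}{4}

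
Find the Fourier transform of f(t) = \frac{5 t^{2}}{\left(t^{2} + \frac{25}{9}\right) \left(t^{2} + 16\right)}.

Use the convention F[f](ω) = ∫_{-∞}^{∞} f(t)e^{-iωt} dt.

F(ω) = \frac{180 \pi e^{- 4 \left|{\omega}\right|}}{119} - \frac{75 \pi e^{- \frac{5 \left|{\omega}\right|}{3}}}{119}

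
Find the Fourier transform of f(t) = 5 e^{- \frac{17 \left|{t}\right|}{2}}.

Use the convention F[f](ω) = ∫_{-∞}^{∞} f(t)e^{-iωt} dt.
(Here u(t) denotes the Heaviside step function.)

F(ω) = \frac{340}{4 \omega^{2} + 289}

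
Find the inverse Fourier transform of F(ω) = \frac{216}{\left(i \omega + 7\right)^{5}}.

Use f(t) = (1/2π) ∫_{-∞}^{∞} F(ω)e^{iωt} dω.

f(t) = 9 t^{4} e^{- 7 t} u\left(t\right)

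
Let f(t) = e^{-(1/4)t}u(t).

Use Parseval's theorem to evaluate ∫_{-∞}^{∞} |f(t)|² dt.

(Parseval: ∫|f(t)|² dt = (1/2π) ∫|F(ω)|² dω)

∫|f(t)|² dt = 2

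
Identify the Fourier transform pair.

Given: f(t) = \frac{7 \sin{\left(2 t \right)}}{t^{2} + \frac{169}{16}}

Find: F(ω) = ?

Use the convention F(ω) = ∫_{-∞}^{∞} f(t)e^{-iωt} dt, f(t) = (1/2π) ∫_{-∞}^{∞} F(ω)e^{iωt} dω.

F(ω) = \frac{14 i \pi e^{- \frac{13 \left|{\omega + 2}\right|}{4}}}{13} - \frac{14 i \pi e^{- \frac{13 \left|{\omega - 2}\right|}{4}}}{13}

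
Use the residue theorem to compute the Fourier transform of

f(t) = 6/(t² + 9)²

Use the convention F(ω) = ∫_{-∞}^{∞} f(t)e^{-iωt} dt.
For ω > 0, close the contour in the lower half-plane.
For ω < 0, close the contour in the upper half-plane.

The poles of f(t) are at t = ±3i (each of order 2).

Let g(z) = f(z)e^{-iωz}; for large |z| the factor e^{-iωz} decays in the lower half-plane when ω > 0 and in the upper half-plane when ω < 0.

Case ω > 0 (lower half-plane, clockwise contour ⇒ F(ω) = -2πi·ΣRes):
  Res_{z = - 3 i} g(z) = \frac{i \left(3 \omega + 1\right) e^{- 3 \omega}}{18} (pole of order 2)
  F(ω) = -2πi·ΣRes = \frac{\pi \left(3 \omega + 1\right) e^{- 3 \omega}}{9}

Case ω < 0 (upper half-plane, counterclockwise contour ⇒ F(ω) = +2πi·ΣRes):
  Res_{z = 3 i} g(z) = \frac{i \left(3 \omega - 1\right) e^{3 \omega}}{18} (pole of order 2)
  F(ω) = 2πi·ΣRes = \frac{\pi \left(1 - 3 \omega\right) e^{3 \omega}}{9}

Both cases combine into a single formula in |ω|:

F(ω) = \frac{\pi \left(3 \left|{\omega}\right| + 1\right) e^{- 3 \left|{\omega}\right|}}{9}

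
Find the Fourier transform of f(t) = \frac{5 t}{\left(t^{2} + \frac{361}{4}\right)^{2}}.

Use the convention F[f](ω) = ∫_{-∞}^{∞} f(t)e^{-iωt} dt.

F(ω) = - \frac{5 i \pi \omega e^{- \frac{19 \left|{\omega}\right|}{2}}}{19}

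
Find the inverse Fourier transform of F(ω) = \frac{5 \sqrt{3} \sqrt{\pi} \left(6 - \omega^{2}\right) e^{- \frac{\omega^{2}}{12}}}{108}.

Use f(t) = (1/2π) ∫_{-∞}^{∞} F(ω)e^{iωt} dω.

f(t) = 5 t^{2} e^{- 3 t^{2}}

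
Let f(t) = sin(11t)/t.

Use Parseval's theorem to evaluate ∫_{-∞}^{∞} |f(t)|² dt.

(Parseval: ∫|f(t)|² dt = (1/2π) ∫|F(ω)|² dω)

∫|f(t)|² dt = 11 \pi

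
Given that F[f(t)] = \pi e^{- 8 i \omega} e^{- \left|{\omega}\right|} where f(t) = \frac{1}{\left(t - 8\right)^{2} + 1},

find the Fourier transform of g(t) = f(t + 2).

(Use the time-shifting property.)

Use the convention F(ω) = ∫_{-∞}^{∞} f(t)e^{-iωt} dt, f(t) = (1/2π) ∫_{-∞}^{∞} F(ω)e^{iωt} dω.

F[g](ω) = \pi e^{- 6 i \omega - \left|{\omega}\right|}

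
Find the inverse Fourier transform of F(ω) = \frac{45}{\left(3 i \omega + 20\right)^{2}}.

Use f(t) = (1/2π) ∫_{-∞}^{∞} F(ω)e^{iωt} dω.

f(t) = 5 t e^{- \frac{20 t}{3}} u\left(t\right)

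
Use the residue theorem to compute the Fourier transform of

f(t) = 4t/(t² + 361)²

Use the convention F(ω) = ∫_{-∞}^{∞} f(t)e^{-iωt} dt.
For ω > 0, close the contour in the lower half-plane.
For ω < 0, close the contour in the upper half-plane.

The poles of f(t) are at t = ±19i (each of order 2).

Let g(z) = f(z)e^{-iωz}; for large |z| the factor e^{-iωz} decays in the lower half-plane when ω > 0 and in the upper half-plane when ω < 0.

Case ω > 0 (lower half-plane, clockwise contour ⇒ F(ω) = -2πi·ΣRes):
  Res_{z = - 19 i} g(z) = \frac{\omega e^{- 19 \omega}}{19} (pole of order 2)
  F(ω) = -2πi·ΣRes = - \frac{2 i \pi \omega e^{- 19 \omega}}{19}

Case ω < 0 (upper half-plane, counterclockwise contour ⇒ F(ω) = +2πi·ΣRes):
  Res_{z = 19 i} g(z) = - \frac{\omega e^{19 \omega}}{19} (pole of order 2)
  F(ω) = 2πi·ΣRes = - \frac{2 i \pi \omega e^{19 \omega}}{19}

Both cases combine into a single formula in |ω|:

F(ω) = - \frac{2 i \pi \omega e^{- 19 \left|{\omega}\right|}}{19}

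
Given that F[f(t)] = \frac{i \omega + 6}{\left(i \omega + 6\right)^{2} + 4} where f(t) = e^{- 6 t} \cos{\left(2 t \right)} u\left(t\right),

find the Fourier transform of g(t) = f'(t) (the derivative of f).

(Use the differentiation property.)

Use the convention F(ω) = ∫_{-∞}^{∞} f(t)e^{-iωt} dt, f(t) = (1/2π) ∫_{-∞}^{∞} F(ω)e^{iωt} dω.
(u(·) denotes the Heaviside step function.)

F[g](ω) = \frac{i \omega \left(i \omega + 6\right)}{\left(i \omega + 6\right)^{2} + 4}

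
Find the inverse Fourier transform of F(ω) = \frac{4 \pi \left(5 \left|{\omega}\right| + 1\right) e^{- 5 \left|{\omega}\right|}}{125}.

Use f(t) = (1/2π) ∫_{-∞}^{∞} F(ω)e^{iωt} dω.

f(t) = \frac{8}{\left(t^{2} + 25\right)^{2}}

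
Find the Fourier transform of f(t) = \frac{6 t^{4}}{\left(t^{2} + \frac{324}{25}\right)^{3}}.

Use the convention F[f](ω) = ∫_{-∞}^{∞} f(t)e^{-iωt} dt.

F(ω) = \frac{\pi \left(108 \omega^{2} - 150 \left|{\omega}\right| + 25\right) e^{- \frac{18 \left|{\omega}\right|}{5}}}{40}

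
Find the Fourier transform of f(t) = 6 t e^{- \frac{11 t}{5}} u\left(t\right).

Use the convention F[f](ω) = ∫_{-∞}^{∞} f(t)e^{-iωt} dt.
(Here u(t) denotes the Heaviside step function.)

F(ω) = \frac{150}{\left(5 i \omega + 11\right)^{2}}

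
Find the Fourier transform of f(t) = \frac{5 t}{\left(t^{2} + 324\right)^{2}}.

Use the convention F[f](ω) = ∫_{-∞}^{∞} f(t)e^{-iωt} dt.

F(ω) = - \frac{5 i \pi \omega e^{- 18 \left|{\omega}\right|}}{36}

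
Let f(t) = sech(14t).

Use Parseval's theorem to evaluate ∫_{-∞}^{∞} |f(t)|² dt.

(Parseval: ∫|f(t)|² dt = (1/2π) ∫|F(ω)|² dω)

∫|f(t)|² dt = \frac{1}{7}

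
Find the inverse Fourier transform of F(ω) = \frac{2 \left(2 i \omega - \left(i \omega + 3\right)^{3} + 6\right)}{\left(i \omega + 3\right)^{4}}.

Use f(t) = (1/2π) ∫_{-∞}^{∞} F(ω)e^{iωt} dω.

f(t) = 2 \left(t^{2} - 1\right) e^{- 3 t} u\left(t\right)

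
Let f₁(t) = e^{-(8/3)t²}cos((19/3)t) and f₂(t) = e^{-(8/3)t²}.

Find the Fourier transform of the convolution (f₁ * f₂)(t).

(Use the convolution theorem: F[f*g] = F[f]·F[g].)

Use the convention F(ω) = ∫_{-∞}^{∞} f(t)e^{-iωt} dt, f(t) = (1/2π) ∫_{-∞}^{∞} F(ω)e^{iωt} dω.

F[f₁*f₂](ω) = \frac{3 \pi \left(e^{\frac{19 \omega}{8}} + 1\right) e^{- \frac{3 \omega^{2}}{16} - \frac{19 \omega}{16} - \frac{361}{96}}}{16}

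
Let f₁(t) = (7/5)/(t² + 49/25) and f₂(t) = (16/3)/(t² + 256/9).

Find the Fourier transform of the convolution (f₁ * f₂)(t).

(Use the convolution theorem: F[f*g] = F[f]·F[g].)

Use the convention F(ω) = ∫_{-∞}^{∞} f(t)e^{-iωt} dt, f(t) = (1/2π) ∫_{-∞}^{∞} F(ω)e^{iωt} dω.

F[f₁*f₂](ω) = \pi^{2} e^{- \frac{101 \left|{\omega}\right|}{15}}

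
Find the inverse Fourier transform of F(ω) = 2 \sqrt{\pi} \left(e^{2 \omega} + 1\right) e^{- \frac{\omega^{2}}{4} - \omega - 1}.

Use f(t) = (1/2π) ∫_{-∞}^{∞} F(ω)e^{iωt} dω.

f(t) = 4 e^{- t^{2}} \cos{\left(2 t \right)}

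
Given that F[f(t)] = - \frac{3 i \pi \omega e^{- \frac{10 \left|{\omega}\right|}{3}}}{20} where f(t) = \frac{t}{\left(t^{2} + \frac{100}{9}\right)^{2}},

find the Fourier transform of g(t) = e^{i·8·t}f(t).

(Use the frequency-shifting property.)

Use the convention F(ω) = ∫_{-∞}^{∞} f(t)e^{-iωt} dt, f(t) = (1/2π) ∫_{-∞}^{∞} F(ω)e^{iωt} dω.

F[g](ω) = \frac{3 i \pi \left(8 - \omega\right) e^{- \frac{10 \left|{\omega - 8}\right|}{3}}}{20}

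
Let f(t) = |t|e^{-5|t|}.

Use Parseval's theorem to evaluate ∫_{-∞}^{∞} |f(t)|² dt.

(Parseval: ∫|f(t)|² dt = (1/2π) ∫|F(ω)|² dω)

∫|f(t)|² dt = \frac{1}{250}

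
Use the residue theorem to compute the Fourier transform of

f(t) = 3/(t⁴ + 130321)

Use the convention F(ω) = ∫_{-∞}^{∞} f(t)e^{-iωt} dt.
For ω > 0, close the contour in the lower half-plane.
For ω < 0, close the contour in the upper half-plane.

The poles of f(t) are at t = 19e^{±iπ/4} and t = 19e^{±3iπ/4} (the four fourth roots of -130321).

Let g(z) = f(z)e^{-iωz}; for large |z| the factor e^{-iωz} decays in the lower half-plane when ω > 0 and in the upper half-plane when ω < 0.

Case ω > 0 (lower half-plane, clockwise contour ⇒ F(ω) = -2πi·ΣRes):
  Res_{z = - \frac{19 \sqrt{2}}{2} - \frac{19 \sqrt{2} i}{2}} g(z) = \frac{3 \sqrt{2} i \left(1 - i\right) e^{\frac{19 \sqrt{2} \omega \left(-1 + i\right)}{2}}}{54872}
  Res_{z = \frac{19 \sqrt{2}}{2} - \frac{19 \sqrt{2} i}{2}} g(z) = \frac{3 \sqrt{2} i \left(1 + i\right) e^{- \frac{19 \sqrt{2} \omega \left(1 + i\right)}{2}}}{54872}
  F(ω) = -2πi·ΣRes = \frac{3 \sqrt{2} \pi \left(1 - i\right) \left(e^{19 \sqrt{2} i \omega} + i\right) e^{- \frac{19 \sqrt{2} \omega \left(1 + i\right)}{2}}}{27436} = \frac{3 \pi e^{- \frac{19 \sqrt{2} \omega}{2}} \sin{\left(\frac{19 \sqrt{2} \omega}{2} + \frac{\pi}{4} \right)}}{6859}

Case ω < 0 (upper half-plane, counterclockwise contour ⇒ F(ω) = +2πi·ΣRes):
  Res_{z = \frac{19 \sqrt{2}}{2} + \frac{19 \sqrt{2} i}{2}} g(z) = \frac{3 \sqrt{2} i \left(-1 + i\right) e^{\frac{19 \sqrt{2} \omega \left(1 - i\right)}{2}}}{54872}
  Res_{z = - \frac{19 \sqrt{2}}{2} + \frac{19 \sqrt{2} i}{2}} g(z) = \frac{3 \sqrt{2} \left(1 - i\right) e^{\frac{19 \sqrt{2} \omega \left(1 + i\right)}{2}}}{54872}
  F(ω) = 2πi·ΣRes = - \frac{3 \sqrt{2} i \pi \left(i \left(1 - i\right) e^{\frac{19 \sqrt{2} \omega \left(1 - i\right)}{2}} - \left(1 - i\right) e^{\frac{19 \sqrt{2} \omega \left(1 + i\right)}{2}}\right)}{27436} = \frac{3 \pi e^{\frac{19 \sqrt{2} \omega}{2}} \cos{\left(\frac{19 \sqrt{2} \omega}{2} + \frac{\pi}{4} \right)}}{6859}

Both cases combine into a single formula in |ω|:

F(ω) = \frac{3 \pi e^{- \frac{19 \sqrt{2} \left|{\omega}\right|}{2}} \sin{\left(\frac{19 \sqrt{2} \left|{\omega}\right|}{2} + \frac{\pi}{4} \right)}}{6859}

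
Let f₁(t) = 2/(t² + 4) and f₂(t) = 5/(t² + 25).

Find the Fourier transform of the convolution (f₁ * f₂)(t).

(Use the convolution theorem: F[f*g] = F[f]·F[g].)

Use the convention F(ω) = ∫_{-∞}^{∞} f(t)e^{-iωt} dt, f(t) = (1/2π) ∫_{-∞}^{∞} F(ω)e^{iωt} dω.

F[f₁*f₂](ω) = \pi^{2} e^{- 7 \left|{\omega}\right|}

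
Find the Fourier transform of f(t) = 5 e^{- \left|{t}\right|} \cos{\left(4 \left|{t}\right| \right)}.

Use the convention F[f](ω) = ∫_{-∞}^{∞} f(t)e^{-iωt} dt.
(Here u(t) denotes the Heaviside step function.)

F(ω) = \frac{10 \left(\omega^{2} + 17\right)}{\omega^{4} - 30 \omega^{2} + 289}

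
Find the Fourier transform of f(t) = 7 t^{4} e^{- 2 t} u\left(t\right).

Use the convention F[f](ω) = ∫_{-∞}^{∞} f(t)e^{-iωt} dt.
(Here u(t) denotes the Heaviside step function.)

F(ω) = \frac{168}{\left(i \omega + 2\right)^{5}}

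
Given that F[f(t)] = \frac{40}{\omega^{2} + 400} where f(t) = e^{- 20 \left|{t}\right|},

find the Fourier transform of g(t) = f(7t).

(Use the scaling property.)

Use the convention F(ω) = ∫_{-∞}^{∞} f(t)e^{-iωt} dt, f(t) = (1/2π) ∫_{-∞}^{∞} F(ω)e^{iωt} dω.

F[g](ω) = \frac{280}{\omega^{2} + 19600}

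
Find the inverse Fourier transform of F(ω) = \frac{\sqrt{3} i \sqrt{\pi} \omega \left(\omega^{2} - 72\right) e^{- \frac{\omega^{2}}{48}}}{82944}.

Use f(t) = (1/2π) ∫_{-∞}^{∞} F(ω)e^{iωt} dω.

f(t) = t^{3} e^{- 12 t^{2}}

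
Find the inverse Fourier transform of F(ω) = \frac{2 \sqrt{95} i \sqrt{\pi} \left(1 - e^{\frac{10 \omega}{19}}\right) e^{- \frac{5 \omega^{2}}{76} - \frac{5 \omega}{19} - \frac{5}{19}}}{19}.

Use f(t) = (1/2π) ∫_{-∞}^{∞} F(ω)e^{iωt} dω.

f(t) = 4 e^{- \frac{19 t^{2}}{5}} \sin{\left(2 t \right)}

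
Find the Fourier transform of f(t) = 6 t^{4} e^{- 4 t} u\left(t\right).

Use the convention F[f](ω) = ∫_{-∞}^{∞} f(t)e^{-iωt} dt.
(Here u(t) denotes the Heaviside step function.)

F(ω) = \frac{144}{\left(i \omega + 4\right)^{5}}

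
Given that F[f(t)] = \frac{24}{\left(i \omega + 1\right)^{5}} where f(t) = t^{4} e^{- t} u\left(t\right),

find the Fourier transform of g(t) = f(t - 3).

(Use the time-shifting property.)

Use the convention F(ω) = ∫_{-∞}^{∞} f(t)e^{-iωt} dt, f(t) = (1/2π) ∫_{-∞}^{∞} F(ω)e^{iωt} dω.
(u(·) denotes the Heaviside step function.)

F[g](ω) = \frac{24 e^{- 3 i \omega}}{\left(i \omega + 1\right)^{5}}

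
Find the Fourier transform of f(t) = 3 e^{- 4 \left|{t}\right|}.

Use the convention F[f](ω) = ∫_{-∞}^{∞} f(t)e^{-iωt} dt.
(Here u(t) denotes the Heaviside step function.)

F(ω) = \frac{24}{\omega^{2} + 16}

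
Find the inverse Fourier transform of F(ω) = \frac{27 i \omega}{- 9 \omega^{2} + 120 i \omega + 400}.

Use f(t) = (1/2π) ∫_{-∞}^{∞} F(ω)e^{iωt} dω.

f(t) = 3 \left(1 - \frac{20 t}{3}\right) e^{- \frac{20 t}{3}} u\left(t\right)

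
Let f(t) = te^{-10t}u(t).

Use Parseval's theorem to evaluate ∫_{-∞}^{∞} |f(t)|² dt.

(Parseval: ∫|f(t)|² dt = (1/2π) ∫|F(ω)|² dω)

∫|f(t)|² dt = \frac{1}{4000}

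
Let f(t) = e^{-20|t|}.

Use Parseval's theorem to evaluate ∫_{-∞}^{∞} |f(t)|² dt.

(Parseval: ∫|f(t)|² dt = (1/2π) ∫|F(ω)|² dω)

∫|f(t)|² dt = \frac{1}{20}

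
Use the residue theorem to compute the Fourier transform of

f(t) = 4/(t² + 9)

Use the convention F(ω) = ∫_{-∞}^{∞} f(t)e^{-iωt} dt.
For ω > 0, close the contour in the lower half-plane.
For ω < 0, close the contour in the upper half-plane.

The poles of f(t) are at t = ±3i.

Let g(z) = f(z)e^{-iωz}; for large |z| the factor e^{-iωz} decays in the lower half-plane when ω > 0 and in the upper half-plane when ω < 0.

Case ω > 0 (lower half-plane, clockwise contour ⇒ F(ω) = -2πi·ΣRes):
  Res_{z = - 3 i} g(z) = \frac{2 i e^{- 3 \omega}}{3}
  F(ω) = -2πi·ΣRes = \frac{4 \pi e^{- 3 \omega}}{3}

Case ω < 0 (upper half-plane, counterclockwise contour ⇒ F(ω) = +2πi·ΣRes):
  Res_{z = 3 i} g(z) = - \frac{2 i e^{3 \omega}}{3}
  F(ω) = 2πi·ΣRes = \frac{4 \pi e^{3 \omega}}{3}

Both cases combine into a single formula in |ω|:

F(ω) = \frac{4 \pi e^{- 3 \left|{\omega}\right|}}{3}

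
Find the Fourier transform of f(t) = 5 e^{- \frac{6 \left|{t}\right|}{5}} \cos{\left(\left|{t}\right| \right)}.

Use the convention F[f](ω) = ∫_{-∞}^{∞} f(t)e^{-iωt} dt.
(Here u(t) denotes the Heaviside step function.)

F(ω) = \frac{300 \left(25 \omega^{2} + 61\right)}{625 \omega^{4} + 550 \omega^{2} + 3721}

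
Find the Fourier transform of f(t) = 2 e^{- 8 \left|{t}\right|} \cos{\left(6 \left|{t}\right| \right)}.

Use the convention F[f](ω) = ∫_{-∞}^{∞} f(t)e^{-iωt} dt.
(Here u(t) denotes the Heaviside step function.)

F(ω) = \frac{32 \left(\omega^{2} + 100\right)}{\omega^{4} + 56 \omega^{2} + 10000}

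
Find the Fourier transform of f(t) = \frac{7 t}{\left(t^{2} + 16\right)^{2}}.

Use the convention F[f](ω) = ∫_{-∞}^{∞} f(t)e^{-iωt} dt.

F(ω) = - \frac{7 i \pi \omega e^{- 4 \left|{\omega}\right|}}{8}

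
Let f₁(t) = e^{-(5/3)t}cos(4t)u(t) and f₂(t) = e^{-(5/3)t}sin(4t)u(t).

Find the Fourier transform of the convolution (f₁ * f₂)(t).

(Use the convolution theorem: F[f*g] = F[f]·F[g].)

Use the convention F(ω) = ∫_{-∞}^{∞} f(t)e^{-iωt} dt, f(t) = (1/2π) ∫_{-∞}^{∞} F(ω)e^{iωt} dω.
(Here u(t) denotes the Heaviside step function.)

F[f₁*f₂](ω) = \frac{108 \left(3 i \omega + 5\right)}{\left(\left(3 i \omega + 5\right)^{2} + 144\right)^{2}}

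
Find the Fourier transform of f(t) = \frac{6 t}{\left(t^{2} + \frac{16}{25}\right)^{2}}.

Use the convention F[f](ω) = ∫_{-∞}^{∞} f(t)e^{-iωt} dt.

F(ω) = - \frac{15 i \pi \omega e^{- \frac{4 \left|{\omega}\right|}{5}}}{4}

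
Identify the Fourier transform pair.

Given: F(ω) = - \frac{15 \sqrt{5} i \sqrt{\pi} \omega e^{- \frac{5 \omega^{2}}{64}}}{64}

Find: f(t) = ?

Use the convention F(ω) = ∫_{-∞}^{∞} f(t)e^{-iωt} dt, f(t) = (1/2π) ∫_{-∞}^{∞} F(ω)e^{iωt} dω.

f(t) = 6 t e^{- \frac{16 t^{2}}{5}}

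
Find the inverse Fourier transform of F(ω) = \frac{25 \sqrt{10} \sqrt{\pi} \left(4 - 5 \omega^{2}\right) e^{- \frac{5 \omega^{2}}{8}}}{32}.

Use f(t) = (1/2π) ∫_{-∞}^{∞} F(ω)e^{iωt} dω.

f(t) = 5 t^{2} e^{- \frac{2 t^{2}}{5}}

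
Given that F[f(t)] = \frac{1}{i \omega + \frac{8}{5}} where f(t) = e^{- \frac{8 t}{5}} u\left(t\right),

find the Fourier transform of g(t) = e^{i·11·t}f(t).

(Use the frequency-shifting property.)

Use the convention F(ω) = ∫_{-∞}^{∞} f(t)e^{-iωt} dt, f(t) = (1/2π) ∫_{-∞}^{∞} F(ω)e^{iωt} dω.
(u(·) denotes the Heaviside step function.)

F[g](ω) = \frac{5}{5 i \left(\omega - 11\right) + 8}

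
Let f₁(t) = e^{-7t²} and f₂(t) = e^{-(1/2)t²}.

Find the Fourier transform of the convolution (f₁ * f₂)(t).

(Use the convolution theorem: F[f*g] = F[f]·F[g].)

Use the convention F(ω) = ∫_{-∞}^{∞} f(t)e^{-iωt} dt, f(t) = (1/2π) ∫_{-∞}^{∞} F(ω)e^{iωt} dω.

F[f₁*f₂](ω) = \frac{\sqrt{14} \pi e^{- \frac{15 \omega^{2}}{28}}}{7}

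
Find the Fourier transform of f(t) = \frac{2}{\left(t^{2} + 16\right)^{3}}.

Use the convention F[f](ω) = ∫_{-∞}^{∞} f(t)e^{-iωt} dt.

F(ω) = \frac{\pi \left(16 \omega^{2} + 12 \left|{\omega}\right| + 3\right) e^{- 4 \left|{\omega}\right|}}{4096}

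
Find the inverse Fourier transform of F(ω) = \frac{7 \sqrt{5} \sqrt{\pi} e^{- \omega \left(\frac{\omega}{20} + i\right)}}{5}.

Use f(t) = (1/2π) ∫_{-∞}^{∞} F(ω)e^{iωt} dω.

f(t) = 7 e^{- 5 \left(t - 1\right)^{2}}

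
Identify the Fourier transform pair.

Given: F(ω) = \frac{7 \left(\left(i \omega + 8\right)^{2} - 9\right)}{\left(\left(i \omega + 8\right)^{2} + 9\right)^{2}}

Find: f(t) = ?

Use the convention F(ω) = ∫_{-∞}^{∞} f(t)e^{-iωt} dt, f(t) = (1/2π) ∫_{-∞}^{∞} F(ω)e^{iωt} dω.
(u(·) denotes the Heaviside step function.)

f(t) = 7 t e^{- 8 t} \cos{\left(3 t \right)} u\left(t\right)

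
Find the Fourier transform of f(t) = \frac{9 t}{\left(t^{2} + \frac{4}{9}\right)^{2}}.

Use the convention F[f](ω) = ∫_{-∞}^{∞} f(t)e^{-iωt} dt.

F(ω) = - \frac{27 i \pi \omega e^{- \frac{2 \left|{\omega}\right|}{3}}}{4}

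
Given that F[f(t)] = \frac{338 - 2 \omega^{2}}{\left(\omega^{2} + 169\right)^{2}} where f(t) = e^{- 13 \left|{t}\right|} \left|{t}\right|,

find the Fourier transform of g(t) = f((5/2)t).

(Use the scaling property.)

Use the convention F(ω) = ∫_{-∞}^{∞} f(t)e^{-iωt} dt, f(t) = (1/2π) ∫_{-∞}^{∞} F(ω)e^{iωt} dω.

F[g](ω) = \frac{20 \left(4225 - 4 \omega^{2}\right)}{\left(4 \omega^{2} + 4225\right)^{2}}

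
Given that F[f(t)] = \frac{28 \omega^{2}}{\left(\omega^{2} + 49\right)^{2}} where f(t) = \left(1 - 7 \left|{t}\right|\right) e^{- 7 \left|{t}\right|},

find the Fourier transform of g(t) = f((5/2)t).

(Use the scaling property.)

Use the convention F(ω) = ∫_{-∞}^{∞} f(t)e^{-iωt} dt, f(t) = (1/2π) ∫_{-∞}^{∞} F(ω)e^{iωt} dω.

F[g](ω) = \frac{1120 \omega^{2}}{\left(4 \omega^{2} + 1225\right)^{2}}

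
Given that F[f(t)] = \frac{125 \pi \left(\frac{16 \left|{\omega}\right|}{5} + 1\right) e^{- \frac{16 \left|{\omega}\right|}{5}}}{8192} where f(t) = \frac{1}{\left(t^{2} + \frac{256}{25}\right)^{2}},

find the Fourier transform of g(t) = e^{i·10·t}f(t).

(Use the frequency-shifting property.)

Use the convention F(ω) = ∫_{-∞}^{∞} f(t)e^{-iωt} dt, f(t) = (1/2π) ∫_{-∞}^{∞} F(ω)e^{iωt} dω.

F[g](ω) = \frac{25 \pi \left(16 \left|{\omega - 10}\right| + 5\right) e^{- \frac{16 \left|{\omega - 10}\right|}{5}}}{8192}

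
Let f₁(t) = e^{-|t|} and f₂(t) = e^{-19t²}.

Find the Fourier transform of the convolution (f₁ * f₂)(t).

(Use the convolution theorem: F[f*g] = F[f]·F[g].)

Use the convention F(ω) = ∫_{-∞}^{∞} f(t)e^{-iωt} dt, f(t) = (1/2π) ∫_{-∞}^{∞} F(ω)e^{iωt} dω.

F[f₁*f₂](ω) = \frac{2 \sqrt{19} \sqrt{\pi} e^{- \frac{\omega^{2}}{76}}}{19 \left(\omega^{2} + 1\right)}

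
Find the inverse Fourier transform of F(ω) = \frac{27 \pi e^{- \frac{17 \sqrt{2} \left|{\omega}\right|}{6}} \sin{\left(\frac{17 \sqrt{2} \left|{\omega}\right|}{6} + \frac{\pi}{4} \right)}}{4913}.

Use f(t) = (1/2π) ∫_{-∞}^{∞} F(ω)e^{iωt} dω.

f(t) = \frac{1}{t^{4} + \frac{83521}{81}}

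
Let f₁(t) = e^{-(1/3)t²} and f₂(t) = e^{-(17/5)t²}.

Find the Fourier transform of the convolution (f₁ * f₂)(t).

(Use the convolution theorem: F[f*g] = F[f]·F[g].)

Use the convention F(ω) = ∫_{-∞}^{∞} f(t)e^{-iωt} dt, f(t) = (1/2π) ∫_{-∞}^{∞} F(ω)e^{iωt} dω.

F[f₁*f₂](ω) = \frac{\sqrt{255} \pi e^{- \frac{14 \omega^{2}}{17}}}{17}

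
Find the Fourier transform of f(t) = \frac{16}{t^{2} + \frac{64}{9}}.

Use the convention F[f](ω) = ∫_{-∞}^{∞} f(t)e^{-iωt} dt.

F(ω) = 6 \pi e^{- \frac{8 \left|{\omega}\right|}{3}}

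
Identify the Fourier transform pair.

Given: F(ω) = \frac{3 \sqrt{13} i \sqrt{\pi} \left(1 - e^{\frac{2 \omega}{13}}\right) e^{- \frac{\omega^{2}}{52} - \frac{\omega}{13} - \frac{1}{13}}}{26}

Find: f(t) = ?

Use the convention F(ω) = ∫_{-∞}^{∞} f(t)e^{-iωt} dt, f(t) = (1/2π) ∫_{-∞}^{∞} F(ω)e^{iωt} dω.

f(t) = 3 e^{- 13 t^{2}} \sin{\left(2 t \right)}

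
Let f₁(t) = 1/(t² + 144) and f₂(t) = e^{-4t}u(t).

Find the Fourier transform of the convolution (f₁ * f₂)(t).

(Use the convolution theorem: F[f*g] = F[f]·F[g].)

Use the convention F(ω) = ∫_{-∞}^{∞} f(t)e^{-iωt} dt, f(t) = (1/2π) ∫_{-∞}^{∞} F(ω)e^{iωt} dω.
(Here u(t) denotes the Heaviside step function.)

F[f₁*f₂](ω) = \frac{\pi e^{- 12 \left|{\omega}\right|}}{12 \left(i \omega + 4\right)}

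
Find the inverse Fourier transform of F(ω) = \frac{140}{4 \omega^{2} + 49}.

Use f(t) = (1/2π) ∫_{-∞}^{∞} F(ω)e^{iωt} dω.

f(t) = 5 e^{- \frac{7 \left|{t}\right|}{2}}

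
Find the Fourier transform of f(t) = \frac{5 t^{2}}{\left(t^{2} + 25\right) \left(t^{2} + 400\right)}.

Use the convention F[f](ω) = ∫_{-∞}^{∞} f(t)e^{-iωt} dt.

F(ω) = \frac{\pi \left(4 - e^{15 \left|{\omega}\right|}\right) e^{- 20 \left|{\omega}\right|}}{15}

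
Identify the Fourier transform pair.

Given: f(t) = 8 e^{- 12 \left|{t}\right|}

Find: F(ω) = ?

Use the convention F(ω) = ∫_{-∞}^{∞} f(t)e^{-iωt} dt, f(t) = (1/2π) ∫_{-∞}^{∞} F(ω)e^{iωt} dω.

F(ω) = \frac{192}{\omega^{2} + 144}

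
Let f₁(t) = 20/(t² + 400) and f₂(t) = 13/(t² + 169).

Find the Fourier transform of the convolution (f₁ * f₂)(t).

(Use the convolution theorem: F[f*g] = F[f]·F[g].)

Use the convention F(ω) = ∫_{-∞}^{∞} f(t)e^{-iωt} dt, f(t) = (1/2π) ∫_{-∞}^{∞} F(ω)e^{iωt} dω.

F[f₁*f₂](ω) = \pi^{2} e^{- 33 \left|{\omega}\right|}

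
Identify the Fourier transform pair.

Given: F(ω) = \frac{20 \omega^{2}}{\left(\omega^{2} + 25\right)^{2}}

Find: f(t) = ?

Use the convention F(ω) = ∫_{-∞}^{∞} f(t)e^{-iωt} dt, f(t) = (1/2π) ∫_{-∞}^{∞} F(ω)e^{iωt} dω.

f(t) = \left(1 - 5 \left|{t}\right|\right) e^{- 5 \left|{t}\right|}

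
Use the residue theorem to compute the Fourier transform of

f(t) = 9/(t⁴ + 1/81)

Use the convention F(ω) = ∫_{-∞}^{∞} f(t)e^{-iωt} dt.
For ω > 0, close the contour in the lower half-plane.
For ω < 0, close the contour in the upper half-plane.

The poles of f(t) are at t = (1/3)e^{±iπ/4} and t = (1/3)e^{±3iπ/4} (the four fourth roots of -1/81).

Let g(z) = f(z)e^{-iωz}; for large |z| the factor e^{-iωz} decays in the lower half-plane when ω > 0 and in the upper half-plane when ω < 0.

Case ω > 0 (lower half-plane, clockwise contour ⇒ F(ω) = -2πi·ΣRes):
  Res_{z = - \frac{\sqrt{2}}{6} - \frac{\sqrt{2} i}{6}} g(z) = \frac{243 \sqrt{2} i \left(1 - i\right) e^{\frac{\sqrt{2} \omega \left(-1 + i\right)}{6}}}{8}
  Res_{z = \frac{\sqrt{2}}{6} - \frac{\sqrt{2} i}{6}} g(z) = \frac{243 \sqrt{2} i \left(1 + i\right) e^{- \frac{\sqrt{2} \omega \left(1 + i\right)}{6}}}{8}
  F(ω) = -2πi·ΣRes = \frac{243 \sqrt{2} \pi \left(1 - i\right) \left(e^{\frac{\sqrt{2} i \omega}{3}} + i\right) e^{- \frac{\sqrt{2} \omega \left(1 + i\right)}{6}}}{4} = 243 \pi e^{- \frac{\sqrt{2} \omega}{6}} \sin{\left(\frac{\sqrt{2} \omega}{6} + \frac{\pi}{4} \right)}

Case ω < 0 (upper half-plane, counterclockwise contour ⇒ F(ω) = +2πi·ΣRes):
  Res_{z = \frac{\sqrt{2}}{6} + \frac{\sqrt{2} i}{6}} g(z) = \frac{243 \sqrt{2} i \left(-1 + i\right) e^{\frac{\sqrt{2} \omega \left(1 - i\right)}{6}}}{8}
  Res_{z = - \frac{\sqrt{2}}{6} + \frac{\sqrt{2} i}{6}} g(z) = \frac{243 \sqrt{2} \left(1 - i\right) e^{\frac{\sqrt{2} \omega \left(1 + i\right)}{6}}}{8}
  F(ω) = 2πi·ΣRes = - \frac{243 \sqrt{2} i \pi \left(i \left(1 - i\right) e^{\frac{\sqrt{2} \omega \left(1 - i\right)}{6}} - \left(1 - i\right) e^{\frac{\sqrt{2} \omega \left(1 + i\right)}{6}}\right)}{4} = 243 \pi e^{\frac{\sqrt{2} \omega}{6}} \cos{\left(\frac{\sqrt{2} \omega}{6} + \frac{\pi}{4} \right)}

Both cases combine into a single formula in |ω|:

F(ω) = 243 \pi e^{- \frac{\sqrt{2} \left|{\omega}\right|}{6}} \sin{\left(\frac{\sqrt{2} \left|{\omega}\right|}{6} + \frac{\pi}{4} \right)}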